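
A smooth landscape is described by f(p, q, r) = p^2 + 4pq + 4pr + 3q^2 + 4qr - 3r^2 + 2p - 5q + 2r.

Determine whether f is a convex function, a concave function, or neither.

neither

f is quadratic, so its Hessian is the constant matrix H = [[2, 4, 4], [4, 6, 4], [4, 4, -6]].
Leading principal minors: 2, -4, 24.
Neither pattern holds ⇒ H is indefinite ⇒ neither convex nor concave.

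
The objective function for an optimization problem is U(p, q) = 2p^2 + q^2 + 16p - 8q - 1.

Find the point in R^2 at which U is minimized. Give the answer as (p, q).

U(p,q) separates as A(p) + B(q) − 1, so its minimum is min A + min B − 1.
A'(p) = 4p + 16 vanishes at p ∈ {-4}; B'(q) = 2q - 8 vanishes at q ∈ {4}.
Local minima of A (where A''>0): A(-4)=-32. Local minima of B: B(4)=-16.
So the global minimum of U is A(-4) + B(4) − 1 = -32 − 16 − 1 = -49, attained at (-4, 4).

(-4, 4)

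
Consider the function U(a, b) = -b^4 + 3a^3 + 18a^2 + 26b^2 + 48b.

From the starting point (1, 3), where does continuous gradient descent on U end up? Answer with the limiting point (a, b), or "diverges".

U is separable, so gradient descent decouples: a follows -∂U/∂a, b follows -∂U/∂b.
∂U/∂a = 9a(a + 4); at a=1 this is 45, so a decreases.
∂U/∂b = -4(b - 4)(b + 1)(b + 3); at b=3 this is 96, so b decreases.
a converges to its nearest critical value 0 (a local min of the a-part); b converges to -1. The iterate converges to (0, -1).

(0, -1)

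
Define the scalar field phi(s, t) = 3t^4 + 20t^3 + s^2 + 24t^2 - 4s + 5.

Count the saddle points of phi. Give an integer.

phi separates as a function of s plus a function of t, so ∇phi=0 decouples.
∂phi/∂s = 2(s - 2) = 0 at s ∈ {2}; ∂phi/∂t = 12t(t + 1)(t + 4) = 0 at t ∈ {-4, -1, 0}.
The Hessian is diagonal: diag(phi_ss, phi_tt). Second derivatives: phi_ss(2)=2; phi_tt(-4)=144, phi_tt(-1)=-36, phi_tt(0)=48.
Saddle points occur where the two diagonal entries have opposite signs: (2, -1). Count: 1.

1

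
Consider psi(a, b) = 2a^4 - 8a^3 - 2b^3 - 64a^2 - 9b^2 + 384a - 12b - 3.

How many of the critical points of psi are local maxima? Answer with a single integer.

1

psi separates as a function of a plus a function of b, so ∇psi=0 decouples.
∂psi/∂a = 8(a - 4)(a - 3)(a + 4) = 0 at a ∈ {-4, 3, 4}; ∂psi/∂b = -6(b + 1)(b + 2) = 0 at b ∈ {-2, -1}.
The Hessian is diagonal: diag(psi_aa, psi_bb). Second derivatives: psi_aa(-4)=448, psi_aa(3)=-56, psi_aa(4)=64; psi_bb(-2)=6, psi_bb(-1)=-6.
Local maxima occur where both diagonal entries negative: (3, -1). Count: 1.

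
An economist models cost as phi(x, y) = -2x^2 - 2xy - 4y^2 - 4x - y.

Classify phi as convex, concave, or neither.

phi is quadratic, so its Hessian is the constant matrix H = [[-4, -2], [-2, -8]].
det(H) = 28, tr(H) = -12.
det(H) > 0 and tr(H) < 0, so H is negative definite everywhere: concave.

concave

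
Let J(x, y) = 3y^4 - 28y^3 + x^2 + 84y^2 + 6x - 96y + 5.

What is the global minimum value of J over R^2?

J(x,y) separates as P(x) + Q(y) + 5, so its minimum is min P + min Q + 5.
P'(x) = 2x + 6 vanishes at x ∈ {-3}; Q'(y) = 12(y - 4)(y - 2)(y - 1) vanishes at y ∈ {1, 2, 4}.
Local minima of P (where P''>0): P(-3)=-9. Local minima of Q: Q(1)=-37, Q(4)=-64.
So the global minimum of J is P(-3) + Q(4) + 5 = -9 − 64 + 5 = -68, attained at (-3, 4).

-68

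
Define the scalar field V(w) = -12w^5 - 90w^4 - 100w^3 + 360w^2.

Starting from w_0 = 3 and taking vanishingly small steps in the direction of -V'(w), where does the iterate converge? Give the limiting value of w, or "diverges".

V'(w) = -60w(w - 1)(w + 3)(w + 4), so V'(3) = -15120.
Gradient descent moves in the -V' direction, i.e. w is increasing.
There is no critical point above w=3, and V' keeps the same sign, so the iterate runs off to +∞.

diverges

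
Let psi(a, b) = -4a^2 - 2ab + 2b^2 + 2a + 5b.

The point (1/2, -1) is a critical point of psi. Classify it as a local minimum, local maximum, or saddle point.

The Hessian of psi is constant: H = [[-8, -2], [-2, 4]].
det(H) = (-8)·4 − (-2)² = -36.
Since det(H) < 0, H is indefinite and the critical point is a saddle point.

saddle point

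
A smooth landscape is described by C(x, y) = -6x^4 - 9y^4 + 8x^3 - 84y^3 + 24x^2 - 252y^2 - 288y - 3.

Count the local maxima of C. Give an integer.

C separates as a function of x plus a function of y, so ∇C=0 decouples.
∂C/∂x = -24x(x - 2)(x + 1) = 0 at x ∈ {-1, 0, 2}; ∂C/∂y = -36(y + 1)(y + 2)(y + 4) = 0 at y ∈ {-4, -2, -1}.
The Hessian is diagonal: diag(C_xx, C_yy). Second derivatives: C_xx(-1)=-72, C_xx(0)=48, C_xx(2)=-144; C_yy(-4)=-216, C_yy(-2)=72, C_yy(-1)=-108.
Local maxima occur where both diagonal entries negative: (-1, -4), (-1, -1), (2, -4), (2, -1). Count: 4.

4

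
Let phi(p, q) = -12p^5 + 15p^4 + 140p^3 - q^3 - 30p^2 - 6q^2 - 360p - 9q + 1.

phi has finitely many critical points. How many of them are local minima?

phi separates as a function of p plus a function of q, so ∇phi=0 decouples.
∂phi/∂p = -60(p - 3)(p - 1)(p + 1)(p + 2) = 0 at p ∈ {-2, -1, 1, 3}; ∂phi/∂q = -3(q + 1)(q + 3) = 0 at q ∈ {-3, -1}.
The Hessian is diagonal: diag(phi_pp, phi_qq). Second derivatives: phi_pp(-2)=900, phi_pp(-1)=-480, phi_pp(1)=720, phi_pp(3)=-2400; phi_qq(-3)=6, phi_qq(-1)=-6.
Local minima occur where both diagonal entries positive: (-2, -3), (1, -3). Count: 2.

2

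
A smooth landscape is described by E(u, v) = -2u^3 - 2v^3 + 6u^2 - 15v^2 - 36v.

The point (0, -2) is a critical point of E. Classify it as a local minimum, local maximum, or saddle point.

The mixed partial ∂²E/∂u∂v is 0, so the Hessian at any point is diag(E_uu, E_vv) = diag(12(-u + 1), -6(2v + 5)).
At (0, -2): H = diag(12, -6).
The eigenvalues have opposite signs, so H is indefinite: a saddle point.

saddle point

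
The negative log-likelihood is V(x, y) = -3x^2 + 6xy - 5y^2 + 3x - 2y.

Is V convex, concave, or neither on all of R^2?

concave

V is quadratic, so its Hessian is the constant matrix H = [[-6, 6], [6, -10]].
det(H) = 24, tr(H) = -16.
det(H) > 0 and tr(H) < 0, so H is negative definite everywhere: concave.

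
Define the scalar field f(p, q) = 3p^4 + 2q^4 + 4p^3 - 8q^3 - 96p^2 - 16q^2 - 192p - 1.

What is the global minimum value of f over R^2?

-1537

f(p,q) separates as A(p) + B(q) − 1, so its minimum is min A + min B − 1.
A'(p) = 12(p - 4)(p + 1)(p + 4) vanishes at p ∈ {-4, -1, 4}; B'(q) = 8q(q - 4)(q + 1) vanishes at q ∈ {-1, 0, 4}.
Local minima of A (where A''>0): A(-4)=-256, A(4)=-1280. Local minima of B: B(-1)=-6, B(4)=-256.
So the global minimum of f is A(4) + B(4) − 1 = -1280 − 256 − 1 = -1537, attained at (4, 4).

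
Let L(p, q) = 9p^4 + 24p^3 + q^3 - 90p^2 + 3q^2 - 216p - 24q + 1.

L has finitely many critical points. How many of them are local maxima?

1

L separates as a function of p plus a function of q, so ∇L=0 decouples.
∂L/∂p = 36(p - 2)(p + 1)(p + 3) = 0 at p ∈ {-3, -1, 2}; ∂L/∂q = 3(q - 2)(q + 4) = 0 at q ∈ {-4, 2}.
The Hessian is diagonal: diag(L_pp, L_qq). Second derivatives: L_pp(-3)=360, L_pp(-1)=-216, L_pp(2)=540; L_qq(-4)=-18, L_qq(2)=18.
Local maxima occur where both diagonal entries negative: (-1, -4). Count: 1.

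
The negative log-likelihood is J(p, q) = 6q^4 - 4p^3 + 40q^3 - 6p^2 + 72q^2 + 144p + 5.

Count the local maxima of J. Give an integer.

1

J separates as a function of p plus a function of q, so ∇J=0 decouples.
∂J/∂p = -12(p - 3)(p + 4) = 0 at p ∈ {-4, 3}; ∂J/∂q = 24q(q + 2)(q + 3) = 0 at q ∈ {-3, -2, 0}.
The Hessian is diagonal: diag(J_pp, J_qq). Second derivatives: J_pp(-4)=84, J_pp(3)=-84; J_qq(-3)=72, J_qq(-2)=-48, J_qq(0)=144.
Local maxima occur where both diagonal entries negative: (3, -2). Count: 1.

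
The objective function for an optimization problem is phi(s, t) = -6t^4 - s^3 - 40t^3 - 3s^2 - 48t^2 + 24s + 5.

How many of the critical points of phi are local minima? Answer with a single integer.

1

phi separates as a function of s plus a function of t, so ∇phi=0 decouples.
∂phi/∂s = -3(s - 2)(s + 4) = 0 at s ∈ {-4, 2}; ∂phi/∂t = -24t(t + 1)(t + 4) = 0 at t ∈ {-4, -1, 0}.
The Hessian is diagonal: diag(phi_ss, phi_tt). Second derivatives: phi_ss(-4)=18, phi_ss(2)=-18; phi_tt(-4)=-288, phi_tt(-1)=72, phi_tt(0)=-96.
Local minima occur where both diagonal entries positive: (-4, -1). Count: 1.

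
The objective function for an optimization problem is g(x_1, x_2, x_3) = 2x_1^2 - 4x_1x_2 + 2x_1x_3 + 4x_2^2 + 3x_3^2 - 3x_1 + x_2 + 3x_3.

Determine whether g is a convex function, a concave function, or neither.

g is quadratic, so its Hessian is the constant matrix H = [[4, -4, 2], [-4, 8, 0], [2, 0, 6]].
Leading principal minors: 4, 16, 64.
All positive ⇒ H ≻ 0 ⇒ convex.

convex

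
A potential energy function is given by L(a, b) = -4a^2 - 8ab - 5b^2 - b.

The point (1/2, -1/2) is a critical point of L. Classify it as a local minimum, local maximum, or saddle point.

The Hessian of L is constant: H = [[-8, -8], [-8, -10]].
det(H) = (-8)·(-10) − (-8)² = 16.
det(H) > 0 and tr(H) = -18 < 0, so H is negative definite and the point is a local maximum.

local maximum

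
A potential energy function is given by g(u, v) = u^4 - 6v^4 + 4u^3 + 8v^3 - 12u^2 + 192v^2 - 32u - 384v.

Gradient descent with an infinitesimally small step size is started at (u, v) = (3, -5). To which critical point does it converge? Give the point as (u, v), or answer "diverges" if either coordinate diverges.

g is separable, so gradient descent decouples: u follows -∂g/∂u, v follows -∂g/∂v.
∂g/∂u = 4(u - 2)(u + 1)(u + 4); at u=3 this is 112, so u decreases.
∂g/∂v = -24(v - 4)(v - 1)(v + 4); at v=-5 this is 1296, so v decreases.
The v-coordinate has no critical point in that direction and runs off to infinity.

diverges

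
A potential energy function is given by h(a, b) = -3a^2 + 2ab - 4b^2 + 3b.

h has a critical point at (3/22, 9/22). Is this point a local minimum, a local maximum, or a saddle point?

local maximum

The Hessian of h is constant: H = [[-6, 2], [2, -8]].
det(H) = (-6)·(-8) − 2² = 44.
det(H) > 0 and tr(H) = -14 < 0, so H is negative definite and the point is a local maximum.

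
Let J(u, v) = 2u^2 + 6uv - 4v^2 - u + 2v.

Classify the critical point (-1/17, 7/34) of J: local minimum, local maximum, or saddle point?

The Hessian of J is constant: H = [[4, 6], [6, -8]].
det(H) = 4·(-8) − 6² = -68.
Since det(H) < 0, H is indefinite and the critical point is a saddle point.

saddle point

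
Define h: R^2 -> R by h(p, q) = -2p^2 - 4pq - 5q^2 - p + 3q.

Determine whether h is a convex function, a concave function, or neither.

h is quadratic, so its Hessian is the constant matrix H = [[-4, -4], [-4, -10]].
det(H) = 24, tr(H) = -14.
det(H) > 0 and tr(H) < 0, so H is negative definite everywhere: concave.

concave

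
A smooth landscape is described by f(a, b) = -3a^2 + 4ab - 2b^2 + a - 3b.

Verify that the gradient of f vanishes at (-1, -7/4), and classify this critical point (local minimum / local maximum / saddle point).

∇f = (-6a + 4b + 1, 4a - 4b - 3); substituting (-1, -7/4) gives ∇f = (0, 0), so (-1, -7/4) is indeed a critical point.
The Hessian of f is constant: H = [[-6, 4], [4, -4]].
det(H) = (-6)·(-4) − 4² = 8.
det(H) > 0 and tr(H) = -10 < 0, so H is negative definite and the point is a local maximum.

local maximum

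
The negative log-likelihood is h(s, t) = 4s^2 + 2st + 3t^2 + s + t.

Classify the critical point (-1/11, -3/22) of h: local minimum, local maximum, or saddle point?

The Hessian of h is constant: H = [[8, 2], [2, 6]].
det(H) = 8·6 − 2² = 44.
det(H) > 0 and tr(H) = 14 > 0, so H is positive definite and the point is a local minimum.

local minimum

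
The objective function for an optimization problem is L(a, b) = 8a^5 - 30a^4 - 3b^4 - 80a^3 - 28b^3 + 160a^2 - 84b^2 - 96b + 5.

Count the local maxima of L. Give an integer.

L separates as a function of a plus a function of b, so ∇L=0 decouples.
∂L/∂a = 40a(a - 4)(a - 1)(a + 2) = 0 at a ∈ {-2, 0, 1, 4}; ∂L/∂b = -12(b + 1)(b + 2)(b + 4) = 0 at b ∈ {-4, -2, -1}.
The Hessian is diagonal: diag(L_aa, L_bb). Second derivatives: L_aa(-2)=-1440, L_aa(0)=320, L_aa(1)=-360, L_aa(4)=2880; L_bb(-4)=-72, L_bb(-2)=24, L_bb(-1)=-36.
Local maxima occur where both diagonal entries negative: (-2, -4), (-2, -1), (1, -4), (1, -1). Count: 4.

4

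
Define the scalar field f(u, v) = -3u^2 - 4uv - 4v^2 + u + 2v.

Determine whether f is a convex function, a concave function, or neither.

f is quadratic, so its Hessian is the constant matrix H = [[-6, -4], [-4, -8]].
det(H) = 32, tr(H) = -14.
det(H) > 0 and tr(H) < 0, so H is negative definite everywhere: concave.

concave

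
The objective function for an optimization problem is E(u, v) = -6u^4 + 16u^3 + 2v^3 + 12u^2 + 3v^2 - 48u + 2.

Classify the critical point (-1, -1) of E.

local maximum

The mixed partial ∂²E/∂u∂v is 0, so the Hessian at any point is diag(E_uu, E_vv) = diag(24(-3u^2 + 4u + 1), 6(2v + 1)).
At (-1, -1): H = diag(-144, -6).
Both eigenvalues are negative, so H is negative definite: a local maximum.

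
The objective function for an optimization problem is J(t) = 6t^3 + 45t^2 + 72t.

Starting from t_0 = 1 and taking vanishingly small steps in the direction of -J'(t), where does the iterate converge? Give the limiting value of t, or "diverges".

J'(t) = 18(t + 1)(t + 4), so J'(1) = 180.
Gradient descent moves in the -J' direction, i.e. t is decreasing.
The nearest critical point in that direction is t = -1, where J'' = 54 > 0 (a local minimum). The iterate converges there.

-1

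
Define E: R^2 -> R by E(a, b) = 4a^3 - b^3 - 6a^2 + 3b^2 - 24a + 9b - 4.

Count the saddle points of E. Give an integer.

E separates as a function of a plus a function of b, so ∇E=0 decouples.
∂E/∂a = 12(a - 2)(a + 1) = 0 at a ∈ {-1, 2}; ∂E/∂b = -3(b - 3)(b + 1) = 0 at b ∈ {-1, 3}.
The Hessian is diagonal: diag(E_aa, E_bb). Second derivatives: E_aa(-1)=-36, E_aa(2)=36; E_bb(-1)=12, E_bb(3)=-12.
Saddle points occur where the two diagonal entries have opposite signs: (-1, -1), (2, 3). Count: 2.

2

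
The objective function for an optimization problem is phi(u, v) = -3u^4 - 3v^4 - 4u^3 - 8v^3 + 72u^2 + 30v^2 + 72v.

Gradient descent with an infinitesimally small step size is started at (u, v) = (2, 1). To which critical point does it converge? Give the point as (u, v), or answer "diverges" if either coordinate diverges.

(0, -1)

phi is separable, so gradient descent decouples: u follows -∂phi/∂u, v follows -∂phi/∂v.
∂phi/∂u = -12u(u - 3)(u + 4); at u=2 this is 144, so u decreases.
∂phi/∂v = -12(v - 2)(v + 1)(v + 3); at v=1 this is 96, so v decreases.
u converges to its nearest critical value 0 (a local min of the u-part); v converges to -1. The iterate converges to (0, -1).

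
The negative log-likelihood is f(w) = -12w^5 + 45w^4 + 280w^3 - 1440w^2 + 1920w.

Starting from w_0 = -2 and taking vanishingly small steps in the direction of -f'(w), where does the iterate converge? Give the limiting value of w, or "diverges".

-4

f'(w) = -60(w - 4)(w - 2)(w - 1)(w + 4), so f'(-2) = 8640.
Gradient descent moves in the -f' direction, i.e. w is decreasing.
The nearest critical point in that direction is w = -4, where f'' = 14400 > 0 (a local minimum). The iterate converges there.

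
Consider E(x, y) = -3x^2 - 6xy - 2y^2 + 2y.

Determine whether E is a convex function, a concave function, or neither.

neither

E is quadratic, so its Hessian is the constant matrix H = [[-6, -6], [-6, -4]].
det(H) = -12, tr(H) = -10.
det(H) < 0, so H is indefinite: neither convex nor concave.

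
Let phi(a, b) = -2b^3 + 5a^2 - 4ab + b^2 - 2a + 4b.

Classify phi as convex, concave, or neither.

neither

The term -2b^3 is cubic, so the Hessian is not constant.
∂²phi/∂b² = -12b + 2, which takes both signs as b varies (negative for sufficiently large b). A diagonal entry of the Hessian changing sign means the Hessian is neither positive- nor negative-semidefinite on all of R^2.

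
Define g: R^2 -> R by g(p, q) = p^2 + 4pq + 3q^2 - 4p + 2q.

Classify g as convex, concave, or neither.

g is quadratic, so its Hessian is the constant matrix H = [[2, 4], [4, 6]].
det(H) = -4, tr(H) = 8.
det(H) < 0, so H is indefinite: neither convex nor concave.

neither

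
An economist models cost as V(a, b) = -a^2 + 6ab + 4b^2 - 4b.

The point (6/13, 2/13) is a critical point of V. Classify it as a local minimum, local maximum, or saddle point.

saddle point

The Hessian of V is constant: H = [[-2, 6], [6, 8]].
det(H) = (-2)·8 − 6² = -52.
Since det(H) < 0, H is indefinite and the critical point is a saddle point.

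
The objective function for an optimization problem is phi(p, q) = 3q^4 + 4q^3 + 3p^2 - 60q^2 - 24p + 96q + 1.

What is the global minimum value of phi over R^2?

-879

phi(p,q) separates as A(p) + B(q) + 1, so its minimum is min A + min B + 1.
A'(p) = 6p - 24 vanishes at p ∈ {4}; B'(q) = 12(q - 2)(q - 1)(q + 4) vanishes at q ∈ {-4, 1, 2}.
Local minima of A (where A''>0): A(4)=-48. Local minima of B: B(-4)=-832, B(2)=32.
So the global minimum of phi is A(4) + B(-4) + 1 = -48 − 832 + 1 = -879, attained at (4, -4).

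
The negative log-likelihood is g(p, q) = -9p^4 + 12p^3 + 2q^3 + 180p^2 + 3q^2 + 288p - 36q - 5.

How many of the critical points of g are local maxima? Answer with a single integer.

2

g separates as a function of p plus a function of q, so ∇g=0 decouples.
∂g/∂p = -36(p - 4)(p + 1)(p + 2) = 0 at p ∈ {-2, -1, 4}; ∂g/∂q = 6(q - 2)(q + 3) = 0 at q ∈ {-3, 2}.
The Hessian is diagonal: diag(g_pp, g_qq). Second derivatives: g_pp(-2)=-216, g_pp(-1)=180, g_pp(4)=-1080; g_qq(-3)=-30, g_qq(2)=30.
Local maxima occur where both diagonal entries negative: (-2, -3), (4, -3). Count: 2.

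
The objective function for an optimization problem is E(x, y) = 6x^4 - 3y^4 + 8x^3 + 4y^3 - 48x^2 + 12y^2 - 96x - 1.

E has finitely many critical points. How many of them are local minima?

2

E separates as a function of x plus a function of y, so ∇E=0 decouples.
∂E/∂x = 24(x - 2)(x + 1)(x + 2) = 0 at x ∈ {-2, -1, 2}; ∂E/∂y = -12y(y - 2)(y + 1) = 0 at y ∈ {-1, 0, 2}.
The Hessian is diagonal: diag(E_xx, E_yy). Second derivatives: E_xx(-2)=96, E_xx(-1)=-72, E_xx(2)=288; E_yy(-1)=-36, E_yy(0)=24, E_yy(2)=-72.
Local minima occur where both diagonal entries positive: (-2, 0), (2, 0). Count: 2.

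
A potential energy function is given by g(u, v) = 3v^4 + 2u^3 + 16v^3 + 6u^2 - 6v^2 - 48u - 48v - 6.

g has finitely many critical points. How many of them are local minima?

g separates as a function of u plus a function of v, so ∇g=0 decouples.
∂g/∂u = 6(u - 2)(u + 4) = 0 at u ∈ {-4, 2}; ∂g/∂v = 12(v - 1)(v + 1)(v + 4) = 0 at v ∈ {-4, -1, 1}.
The Hessian is diagonal: diag(g_uu, g_vv). Second derivatives: g_uu(-4)=-36, g_uu(2)=36; g_vv(-4)=180, g_vv(-1)=-72, g_vv(1)=120.
Local minima occur where both diagonal entries positive: (2, -4), (2, 1). Count: 2.

2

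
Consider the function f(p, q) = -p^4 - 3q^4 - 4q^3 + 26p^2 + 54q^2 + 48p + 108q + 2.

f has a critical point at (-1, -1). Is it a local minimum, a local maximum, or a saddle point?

local minimum

The mixed partial ∂²f/∂p∂q is 0, so the Hessian at any point is diag(f_pp, f_qq) = diag(4(-3p^2 + 13), 12(-3q^2 - 2q + 9)).
At (-1, -1): H = diag(40, 96).
Both eigenvalues are positive, so H is positive definite: a local minimum.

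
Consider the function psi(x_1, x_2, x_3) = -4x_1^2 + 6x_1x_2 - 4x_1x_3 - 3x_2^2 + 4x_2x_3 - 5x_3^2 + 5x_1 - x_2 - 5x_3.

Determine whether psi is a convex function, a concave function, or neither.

psi is quadratic, so its Hessian is the constant matrix H = [[-8, 6, -4], [6, -6, 4], [-4, 4, -10]].
Leading principal minors: -8, 12, -88.
Signs alternate −, +, − ⇒ H ≺ 0 ⇒ concave.

concave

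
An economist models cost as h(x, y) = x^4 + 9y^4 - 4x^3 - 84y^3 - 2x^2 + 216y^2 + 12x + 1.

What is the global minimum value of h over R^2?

h(x,y) separates as P(x) + Q(y) + 1, so its minimum is min P + min Q + 1.
P'(x) = 4(x - 3)(x - 1)(x + 1) vanishes at x ∈ {-1, 1, 3}; Q'(y) = 36y(y - 4)(y - 3) vanishes at y ∈ {0, 3, 4}.
Local minima of P (where P''>0): P(-1)=-9, P(3)=-9. Local minima of Q: Q(0)=0, Q(4)=384.
So the global minimum of h is P(-1) + Q(0) + 1 = -9 + 0 + 1 = -8, attained at (-1, 0).

-8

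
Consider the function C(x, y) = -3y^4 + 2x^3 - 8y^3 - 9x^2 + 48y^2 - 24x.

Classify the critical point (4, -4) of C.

saddle point

The mixed partial ∂²C/∂x∂y is 0, so the Hessian at any point is diag(C_xx, C_yy) = diag(6(2x - 3), 12(-3y^2 - 4y + 8)).
At (4, -4): H = diag(30, -288).
The eigenvalues have opposite signs, so H is indefinite: a saddle point.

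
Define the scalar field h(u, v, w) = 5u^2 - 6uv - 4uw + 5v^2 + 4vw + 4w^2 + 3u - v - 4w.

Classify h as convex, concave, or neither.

h is quadratic, so its Hessian is the constant matrix H = [[10, -6, -4], [-6, 10, 4], [-4, 4, 8]].
Leading principal minors: 10, 64, 384.
All positive ⇒ H ≻ 0 ⇒ convex.

convex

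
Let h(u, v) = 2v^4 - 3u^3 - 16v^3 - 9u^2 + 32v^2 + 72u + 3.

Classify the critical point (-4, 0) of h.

The mixed partial ∂²h/∂u∂v is 0, so the Hessian at any point is diag(h_uu, h_vv) = diag(-18(u + 1), 8(3v^2 - 12v + 8)).
At (-4, 0): H = diag(54, 64).
Both eigenvalues are positive, so H is positive definite: a local minimum.

local minimum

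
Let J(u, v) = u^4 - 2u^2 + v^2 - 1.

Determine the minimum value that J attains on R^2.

-2

J(u,v) separates as P(u) + Q(v) − 1, so its minimum is min P + min Q − 1.
P'(u) = 4u(u - 1)(u + 1) vanishes at u ∈ {-1, 0, 1}; Q'(v) = 2v vanishes at v ∈ {0}.
Local minima of P (where P''>0): P(-1)=-1, P(1)=-1. Local minima of Q: Q(0)=0.
So the global minimum of J is P(-1) + Q(0) − 1 = -1 + 0 − 1 = -2, attained at (-1, 0).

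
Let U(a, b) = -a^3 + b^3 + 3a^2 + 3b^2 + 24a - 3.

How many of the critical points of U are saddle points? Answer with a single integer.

U separates as a function of a plus a function of b, so ∇U=0 decouples.
∂U/∂a = -3(a - 4)(a + 2) = 0 at a ∈ {-2, 4}; ∂U/∂b = 3b(b + 2) = 0 at b ∈ {-2, 0}.
The Hessian is diagonal: diag(U_aa, U_bb). Second derivatives: U_aa(-2)=18, U_aa(4)=-18; U_bb(-2)=-6, U_bb(0)=6.
Saddle points occur where the two diagonal entries have opposite signs: (-2, -2), (4, 0). Count: 2.

2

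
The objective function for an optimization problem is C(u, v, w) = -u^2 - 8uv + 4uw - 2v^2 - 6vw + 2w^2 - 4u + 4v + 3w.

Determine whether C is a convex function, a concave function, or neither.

C is quadratic, so its Hessian is the constant matrix H = [[-2, -8, 4], [-8, -4, -6], [4, -6, 4]].
Leading principal minors: -2, -56, 296.
Neither pattern holds ⇒ H is indefinite ⇒ neither convex nor concave.

neither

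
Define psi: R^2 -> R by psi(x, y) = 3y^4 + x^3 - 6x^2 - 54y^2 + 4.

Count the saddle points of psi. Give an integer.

3

psi separates as a function of x plus a function of y, so ∇psi=0 decouples.
∂psi/∂x = 3x(x - 4) = 0 at x ∈ {0, 4}; ∂psi/∂y = 12y(y - 3)(y + 3) = 0 at y ∈ {-3, 0, 3}.
The Hessian is diagonal: diag(psi_xx, psi_yy). Second derivatives: psi_xx(0)=-12, psi_xx(4)=12; psi_yy(-3)=216, psi_yy(0)=-108, psi_yy(3)=216.
Saddle points occur where the two diagonal entries have opposite signs: (0, -3), (0, 3), (4, 0). Count: 3.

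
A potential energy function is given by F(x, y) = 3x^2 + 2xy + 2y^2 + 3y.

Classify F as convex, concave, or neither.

convex

F is quadratic, so its Hessian is the constant matrix H = [[6, 2], [2, 4]].
det(H) = 20, tr(H) = 10.
det(H) > 0 and tr(H) > 0, so H is positive definite everywhere: convex.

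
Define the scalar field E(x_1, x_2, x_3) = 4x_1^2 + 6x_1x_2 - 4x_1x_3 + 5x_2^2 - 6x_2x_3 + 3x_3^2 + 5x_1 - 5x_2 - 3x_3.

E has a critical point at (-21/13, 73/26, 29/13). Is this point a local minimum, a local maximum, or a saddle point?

The Hessian is constant: H = [[8, 6, -4], [6, 10, -6], [-4, -6, 6]].
Leading principal minors: Δ₁ = 8, Δ₂ = 44, Δ₃ = 104.
All leading minors are positive, so H is positive definite: a local minimum.

local minimum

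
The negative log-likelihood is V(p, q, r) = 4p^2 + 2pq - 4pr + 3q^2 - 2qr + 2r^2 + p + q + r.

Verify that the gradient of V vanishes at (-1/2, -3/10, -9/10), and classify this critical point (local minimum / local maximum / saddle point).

∇V = (8p + 2q - 4r + 1, 2p + 6q - 2r + 1, -4p - 2q + 4r + 1); substituting (-1/2, -3/10, -9/10) gives ∇V = (0, 0, 0), so (-1/2, -3/10, -9/10) is indeed a critical point.
The Hessian is constant: H = [[8, 2, -4], [2, 6, -2], [-4, -2, 4]].
Leading principal minors: Δ₁ = 8, Δ₂ = 44, Δ₃ = 80.
All leading minors are positive, so H is positive definite: a local minimum.

local minimum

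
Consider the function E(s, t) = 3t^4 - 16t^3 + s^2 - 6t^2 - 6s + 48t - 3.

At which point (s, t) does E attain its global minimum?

(3, 4)

E(s,t) separates as P(s) + Q(t) − 3, so its minimum is min P + min Q − 3.
P'(s) = 2s - 6 vanishes at s ∈ {3}; Q'(t) = 12(t - 4)(t - 1)(t + 1) vanishes at t ∈ {-1, 1, 4}.
Local minima of P (where P''>0): P(3)=-9. Local minima of Q: Q(-1)=-35, Q(4)=-160.
So the global minimum of E is P(3) + Q(4) − 3 = -9 − 160 − 3 = -172, attained at (3, 4).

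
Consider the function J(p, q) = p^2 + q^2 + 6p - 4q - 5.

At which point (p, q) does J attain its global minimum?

J(p,q) separates as A(p) + B(q) − 5, so its minimum is min A + min B − 5.
A'(p) = 2p + 6 vanishes at p ∈ {-3}; B'(q) = 2q - 4 vanishes at q ∈ {2}.
Local minima of A (where A''>0): A(-3)=-9. Local minima of B: B(2)=-4.
So the global minimum of J is A(-3) + B(2) − 5 = -9 − 4 − 5 = -18, attained at (-3, 2).

(-3, 2)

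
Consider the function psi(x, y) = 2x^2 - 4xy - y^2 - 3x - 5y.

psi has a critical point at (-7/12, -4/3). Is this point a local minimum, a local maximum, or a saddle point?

saddle point

The Hessian of psi is constant: H = [[4, -4], [-4, -2]].
det(H) = 4·(-2) − (-4)² = -24.
Since det(H) < 0, H is indefinite and the critical point is a saddle point.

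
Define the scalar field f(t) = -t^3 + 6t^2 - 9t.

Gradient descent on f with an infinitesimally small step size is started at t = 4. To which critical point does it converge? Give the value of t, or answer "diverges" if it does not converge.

diverges

f'(t) = -3(t - 3)(t - 1), so f'(4) = -9.
Gradient descent moves in the -f' direction, i.e. t is increasing.
There is no critical point above t=4, and f' keeps the same sign, so the iterate runs off to +∞.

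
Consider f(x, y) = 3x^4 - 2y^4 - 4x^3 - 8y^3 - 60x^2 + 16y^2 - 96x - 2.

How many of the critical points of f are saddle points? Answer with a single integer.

f separates as a function of x plus a function of y, so ∇f=0 decouples.
∂f/∂x = 12(x - 4)(x + 1)(x + 2) = 0 at x ∈ {-2, -1, 4}; ∂f/∂y = -8y(y - 1)(y + 4) = 0 at y ∈ {-4, 0, 1}.
The Hessian is diagonal: diag(f_xx, f_yy). Second derivatives: f_xx(-2)=72, f_xx(-1)=-60, f_xx(4)=360; f_yy(-4)=-160, f_yy(0)=32, f_yy(1)=-40.
Saddle points occur where the two diagonal entries have opposite signs: (-2, -4), (-2, 1), (-1, 0), (4, -4), (4, 1). Count: 5.

5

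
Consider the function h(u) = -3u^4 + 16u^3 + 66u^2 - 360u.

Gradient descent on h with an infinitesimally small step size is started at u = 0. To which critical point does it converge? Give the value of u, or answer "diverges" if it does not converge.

2

h'(u) = -12(u - 5)(u - 2)(u + 3), so h'(0) = -360.
Gradient descent moves in the -h' direction, i.e. u is increasing.
The nearest critical point in that direction is u = 2, where h'' = 180 > 0 (a local minimum). The iterate converges there.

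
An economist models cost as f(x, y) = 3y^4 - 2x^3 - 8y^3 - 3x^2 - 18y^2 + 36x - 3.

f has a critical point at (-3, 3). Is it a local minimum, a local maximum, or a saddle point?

local minimum

The mixed partial ∂²f/∂x∂y is 0, so the Hessian at any point is diag(f_xx, f_yy) = diag(-6(2x + 1), 12(3y^2 - 4y - 3)).
At (-3, 3): H = diag(30, 144).
Both eigenvalues are positive, so H is positive definite: a local minimum.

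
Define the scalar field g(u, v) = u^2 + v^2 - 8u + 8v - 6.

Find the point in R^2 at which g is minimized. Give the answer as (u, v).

g(u,v) separates as P(u) + Q(v) − 6, so its minimum is min P + min Q − 6.
P'(u) = 2u - 8 vanishes at u ∈ {4}; Q'(v) = 2v + 8 vanishes at v ∈ {-4}.
Local minima of P (where P''>0): P(4)=-16. Local minima of Q: Q(-4)=-16.
So the global minimum of g is P(4) + Q(-4) − 6 = -16 − 16 − 6 = -38, attained at (4, -4).

(4, -4)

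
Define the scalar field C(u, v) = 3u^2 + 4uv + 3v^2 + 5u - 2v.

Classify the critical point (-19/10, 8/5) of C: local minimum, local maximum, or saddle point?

The Hessian of C is constant: H = [[6, 4], [4, 6]].
det(H) = 6·6 − 4² = 20.
det(H) > 0 and tr(H) = 12 > 0, so H is positive definite and the point is a local minimum.

local minimum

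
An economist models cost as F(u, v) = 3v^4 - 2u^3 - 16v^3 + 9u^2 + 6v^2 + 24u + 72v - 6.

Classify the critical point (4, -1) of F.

saddle point

The mixed partial ∂²F/∂u∂v is 0, so the Hessian at any point is diag(F_uu, F_vv) = diag(6(-2u + 3), 12(3v^2 - 8v + 1)).
At (4, -1): H = diag(-30, 144).
The eigenvalues have opposite signs, so H is indefinite: a saddle point.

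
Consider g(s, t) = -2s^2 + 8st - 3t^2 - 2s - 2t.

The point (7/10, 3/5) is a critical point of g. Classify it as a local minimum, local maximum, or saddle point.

The Hessian of g is constant: H = [[-4, 8], [8, -6]].
det(H) = (-4)·(-6) − 8² = -40.
Since det(H) < 0, H is indefinite and the critical point is a saddle point.

saddle point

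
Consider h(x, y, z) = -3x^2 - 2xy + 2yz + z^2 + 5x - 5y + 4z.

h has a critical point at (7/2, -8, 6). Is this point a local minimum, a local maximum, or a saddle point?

The Hessian is constant: H = [[-6, -2, 0], [-2, 0, 2], [0, 2, 2]].
Leading principal minors: Δ₁ = -6, Δ₂ = -4, Δ₃ = 16.
The minors fit neither the all-positive nor the alternating-sign pattern, so H is indefinite: a saddle point.

saddle point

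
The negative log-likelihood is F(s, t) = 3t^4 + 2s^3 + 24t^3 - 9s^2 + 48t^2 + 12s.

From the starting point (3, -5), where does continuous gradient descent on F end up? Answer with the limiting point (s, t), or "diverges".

(2, -4)

F is separable, so gradient descent decouples: s follows -∂F/∂s, t follows -∂F/∂t.
∂F/∂s = 6(s - 2)(s - 1); at s=3 this is 12, so s decreases.
∂F/∂t = 12t(t + 2)(t + 4); at t=-5 this is -180, so t increases.
s converges to its nearest critical value 2 (a local min of the s-part); t converges to -4. The iterate converges to (2, -4).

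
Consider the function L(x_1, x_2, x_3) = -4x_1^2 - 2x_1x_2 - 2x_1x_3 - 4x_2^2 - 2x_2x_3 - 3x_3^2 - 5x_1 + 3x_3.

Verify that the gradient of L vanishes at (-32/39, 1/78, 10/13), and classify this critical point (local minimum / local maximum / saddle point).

local maximum

∇L = (-8x_1 - 2x_2 - 2x_3 - 5, -2x_1 - 8x_2 - 2x_3, -2x_1 - 2x_2 - 6x_3 + 3); substituting (-32/39, 1/78, 10/13) gives ∇L = (0, 0, 0), so (-32/39, 1/78, 10/13) is indeed a critical point.
The Hessian is constant: H = [[-8, -2, -2], [-2, -8, -2], [-2, -2, -6]].
Leading principal minors: Δ₁ = -8, Δ₂ = 60, Δ₃ = -312.
The minors alternate sign starting negative (−, +, −), so H is negative definite: a local maximum.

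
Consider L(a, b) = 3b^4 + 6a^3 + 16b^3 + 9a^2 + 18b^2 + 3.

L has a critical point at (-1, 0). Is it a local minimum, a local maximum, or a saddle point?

saddle point

The mixed partial ∂²L/∂a∂b is 0, so the Hessian at any point is diag(L_aa, L_bb) = diag(18(2a + 1), 12(3b^2 + 8b + 3)).
At (-1, 0): H = diag(-18, 36).
The eigenvalues have opposite signs, so H is indefinite: a saddle point.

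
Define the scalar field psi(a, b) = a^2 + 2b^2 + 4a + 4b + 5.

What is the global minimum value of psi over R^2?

psi(a,b) separates as P(a) + Q(b) + 5, so its minimum is min P + min Q + 5.
P'(a) = 2a + 4 vanishes at a ∈ {-2}; Q'(b) = 4b + 4 vanishes at b ∈ {-1}.
Local minima of P (where P''>0): P(-2)=-4. Local minima of Q: Q(-1)=-2.
So the global minimum of psi is P(-2) + Q(-1) + 5 = -4 − 2 + 5 = -1, attained at (-2, -1).

-1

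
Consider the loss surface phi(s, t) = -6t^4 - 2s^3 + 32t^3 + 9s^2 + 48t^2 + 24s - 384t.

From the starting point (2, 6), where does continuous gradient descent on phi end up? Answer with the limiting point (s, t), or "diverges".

diverges

phi is separable, so gradient descent decouples: s follows -∂phi/∂s, t follows -∂phi/∂t.
∂phi/∂s = -6(s - 4)(s + 1); at s=2 this is 36, so s decreases.
∂phi/∂t = -24(t - 4)(t - 2)(t + 2); at t=6 this is -1536, so t increases.
The t-coordinate has no critical point in that direction and runs off to infinity.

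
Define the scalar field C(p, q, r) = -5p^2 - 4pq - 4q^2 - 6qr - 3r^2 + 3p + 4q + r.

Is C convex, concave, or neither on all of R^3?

C is quadratic, so its Hessian is the constant matrix H = [[-10, -4, 0], [-4, -8, -6], [0, -6, -6]].
Leading principal minors: -10, 64, -24.
Signs alternate −, +, − ⇒ H ≺ 0 ⇒ concave.

concave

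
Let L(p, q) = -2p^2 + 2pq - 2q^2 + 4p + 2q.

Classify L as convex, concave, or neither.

concave

L is quadratic, so its Hessian is the constant matrix H = [[-4, 2], [2, -4]].
det(H) = 12, tr(H) = -8.
det(H) > 0 and tr(H) < 0, so H is negative definite everywhere: concave.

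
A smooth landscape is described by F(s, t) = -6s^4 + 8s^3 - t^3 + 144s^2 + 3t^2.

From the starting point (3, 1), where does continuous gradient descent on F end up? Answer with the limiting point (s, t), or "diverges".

(0, 0)

F is separable, so gradient descent decouples: s follows -∂F/∂s, t follows -∂F/∂t.
∂F/∂s = -24s(s - 4)(s + 3); at s=3 this is 432, so s decreases.
∂F/∂t = -3t(t - 2); at t=1 this is 3, so t decreases.
s converges to its nearest critical value 0 (a local min of the s-part); t converges to 0. The iterate converges to (0, 0).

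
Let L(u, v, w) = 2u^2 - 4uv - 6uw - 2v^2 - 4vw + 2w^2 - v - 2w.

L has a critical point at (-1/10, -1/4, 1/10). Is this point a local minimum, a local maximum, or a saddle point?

saddle point

The Hessian is constant: H = [[4, -4, -6], [-4, -4, -4], [-6, -4, 4]].
Leading principal minors: Δ₁ = 4, Δ₂ = -32, Δ₃ = -240.
The minors fit neither the all-positive nor the alternating-sign pattern, so H is indefinite: a saddle point.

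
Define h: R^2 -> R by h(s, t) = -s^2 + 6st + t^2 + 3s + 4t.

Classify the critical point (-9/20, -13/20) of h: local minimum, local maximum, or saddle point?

saddle point

The Hessian of h is constant: H = [[-2, 6], [6, 2]].
det(H) = (-2)·2 − 6² = -40.
Since det(H) < 0, H is indefinite and the critical point is a saddle point.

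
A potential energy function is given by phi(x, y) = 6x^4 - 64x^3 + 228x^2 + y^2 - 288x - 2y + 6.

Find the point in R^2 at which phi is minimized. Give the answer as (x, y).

phi(x,y) separates as P(x) + Q(y) + 6, so its minimum is min P + min Q + 6.
P'(x) = 24(x - 4)(x - 3)(x - 1) vanishes at x ∈ {1, 3, 4}; Q'(y) = 2y - 2 vanishes at y ∈ {1}.
Local minima of P (where P''>0): P(1)=-118, P(4)=-64. Local minima of Q: Q(1)=-1.
So the global minimum of phi is P(1) + Q(1) + 6 = -118 − 1 + 6 = -113, attained at (1, 1).

(1, 1)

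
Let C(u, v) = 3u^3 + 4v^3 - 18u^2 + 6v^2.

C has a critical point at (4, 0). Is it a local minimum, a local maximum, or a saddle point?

The mixed partial ∂²C/∂u∂v is 0, so the Hessian at any point is diag(C_uu, C_vv) = diag(18(u - 2), 12(2v + 1)).
At (4, 0): H = diag(36, 12).
Both eigenvalues are positive, so H is positive definite: a local minimum.

local minimum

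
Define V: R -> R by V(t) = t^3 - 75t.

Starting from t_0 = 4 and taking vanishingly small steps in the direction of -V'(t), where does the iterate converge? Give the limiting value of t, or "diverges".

5

V'(t) = 3(t - 5)(t + 5), so V'(4) = -27.
Gradient descent moves in the -V' direction, i.e. t is increasing.
The nearest critical point in that direction is t = 5, where V'' = 30 > 0 (a local minimum). The iterate converges there.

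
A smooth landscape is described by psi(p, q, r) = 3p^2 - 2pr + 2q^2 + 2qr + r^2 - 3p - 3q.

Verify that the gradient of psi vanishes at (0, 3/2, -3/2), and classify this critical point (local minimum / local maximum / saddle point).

∇psi = (6p - 2r - 3, 4q + 2r - 3, -2p + 2q + 2r); substituting (0, 3/2, -3/2) gives ∇psi = (0, 0, 0), so (0, 3/2, -3/2) is indeed a critical point.
The Hessian is constant: H = [[6, 0, -2], [0, 4, 2], [-2, 2, 2]].
Leading principal minors: Δ₁ = 6, Δ₂ = 24, Δ₃ = 8.
All leading minors are positive, so H is positive definite: a local minimum.

local minimum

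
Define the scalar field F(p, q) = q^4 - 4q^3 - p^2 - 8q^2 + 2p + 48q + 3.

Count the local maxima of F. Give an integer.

F separates as a function of p plus a function of q, so ∇F=0 decouples.
∂F/∂p = -2(p - 1) = 0 at p ∈ {1}; ∂F/∂q = 4(q - 3)(q - 2)(q + 2) = 0 at q ∈ {-2, 2, 3}.
The Hessian is diagonal: diag(F_pp, F_qq). Second derivatives: F_pp(1)=-2; F_qq(-2)=80, F_qq(2)=-16, F_qq(3)=20.
Local maxima occur where both diagonal entries negative: (1, 2). Count: 1.

1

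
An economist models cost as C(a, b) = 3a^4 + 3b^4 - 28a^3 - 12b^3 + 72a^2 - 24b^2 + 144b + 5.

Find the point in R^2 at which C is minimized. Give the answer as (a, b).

C(a,b) separates as P(a) + Q(b) + 5, so its minimum is min P + min Q + 5.
P'(a) = 12a(a - 4)(a - 3) vanishes at a ∈ {0, 3, 4}; Q'(b) = 12(b - 3)(b - 2)(b + 2) vanishes at b ∈ {-2, 2, 3}.
Local minima of P (where P''>0): P(0)=0, P(4)=128. Local minima of Q: Q(-2)=-240, Q(3)=135.
So the global minimum of C is P(0) + Q(-2) + 5 = 0 − 240 + 5 = -235, attained at (0, -2).

(0, -2)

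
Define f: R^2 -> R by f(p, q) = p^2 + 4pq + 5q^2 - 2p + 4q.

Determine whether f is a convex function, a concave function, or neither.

convex

f is quadratic, so its Hessian is the constant matrix H = [[2, 4], [4, 10]].
det(H) = 4, tr(H) = 12.
det(H) > 0 and tr(H) > 0, so H is positive definite everywhere: convex.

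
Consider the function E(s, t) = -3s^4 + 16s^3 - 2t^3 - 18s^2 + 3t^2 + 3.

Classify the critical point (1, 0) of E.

local minimum

The mixed partial ∂²E/∂s∂t is 0, so the Hessian at any point is diag(E_ss, E_tt) = diag(12(-3s^2 + 8s - 3), 6(-2t + 1)).
At (1, 0): H = diag(24, 6).
Both eigenvalues are positive, so H is positive definite: a local minimum.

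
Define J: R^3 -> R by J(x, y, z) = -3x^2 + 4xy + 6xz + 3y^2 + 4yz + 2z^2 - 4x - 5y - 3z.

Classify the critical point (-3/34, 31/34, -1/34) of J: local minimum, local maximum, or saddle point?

The Hessian is constant: H = [[-6, 4, 6], [4, 6, 4], [6, 4, 4]].
Leading principal minors: Δ₁ = -6, Δ₂ = -52, Δ₃ = -136.
The minors fit neither the all-positive nor the alternating-sign pattern, so H is indefinite: a saddle point.

saddle point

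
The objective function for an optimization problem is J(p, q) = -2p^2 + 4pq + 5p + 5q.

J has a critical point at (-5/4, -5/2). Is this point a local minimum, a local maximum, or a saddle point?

The Hessian of J is constant: H = [[-4, 4], [4, 0]].
det(H) = (-4)·0 − 4² = -16.
Since det(H) < 0, H is indefinite and the critical point is a saddle point.

saddle point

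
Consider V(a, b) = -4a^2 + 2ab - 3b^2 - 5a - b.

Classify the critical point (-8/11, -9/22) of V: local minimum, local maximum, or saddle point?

The Hessian of V is constant: H = [[-8, 2], [2, -6]].
det(H) = (-8)·(-6) − 2² = 44.
det(H) > 0 and tr(H) = -14 < 0, so H is negative definite and the point is a local maximum.

local maximum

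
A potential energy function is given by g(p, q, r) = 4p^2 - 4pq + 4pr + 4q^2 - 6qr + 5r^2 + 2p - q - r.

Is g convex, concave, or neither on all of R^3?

convex

g is quadratic, so its Hessian is the constant matrix H = [[8, -4, 4], [-4, 8, -6], [4, -6, 10]].
Leading principal minors: 8, 48, 256.
All positive ⇒ H ≻ 0 ⇒ convex.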